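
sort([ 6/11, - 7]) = [ - 7, 6/11] 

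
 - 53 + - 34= -87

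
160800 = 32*5025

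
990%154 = 66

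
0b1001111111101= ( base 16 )13FD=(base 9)7015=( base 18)fe5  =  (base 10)5117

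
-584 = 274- 858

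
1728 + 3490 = 5218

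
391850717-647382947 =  - 255532230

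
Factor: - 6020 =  - 2^2 * 5^1*7^1*43^1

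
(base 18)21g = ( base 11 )570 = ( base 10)682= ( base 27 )P7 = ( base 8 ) 1252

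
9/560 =9/560 = 0.02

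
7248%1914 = 1506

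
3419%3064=355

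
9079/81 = 9079/81 = 112.09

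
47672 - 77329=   -29657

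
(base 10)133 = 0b10000101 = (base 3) 11221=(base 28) 4L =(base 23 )5I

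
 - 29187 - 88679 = -117866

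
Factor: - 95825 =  - 5^2*3833^1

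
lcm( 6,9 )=18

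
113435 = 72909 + 40526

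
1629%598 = 433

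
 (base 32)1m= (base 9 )60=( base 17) 33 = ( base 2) 110110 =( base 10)54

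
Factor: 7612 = 2^2*11^1*173^1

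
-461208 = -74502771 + 74041563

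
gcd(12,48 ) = 12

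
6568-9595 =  - 3027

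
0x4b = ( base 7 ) 135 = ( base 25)30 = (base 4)1023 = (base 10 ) 75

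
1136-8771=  - 7635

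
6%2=0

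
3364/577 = 3364/577=5.83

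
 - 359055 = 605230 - 964285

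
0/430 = 0 = 0.00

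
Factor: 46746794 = 2^1 * 23373397^1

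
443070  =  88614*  5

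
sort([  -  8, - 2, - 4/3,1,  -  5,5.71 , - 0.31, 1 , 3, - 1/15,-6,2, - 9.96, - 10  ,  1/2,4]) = [ - 10,-9.96 , - 8, - 6, - 5, - 2, - 4/3, - 0.31 ,  -  1/15,1/2 , 1, 1,2,3, 4,5.71 ]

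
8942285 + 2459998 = 11402283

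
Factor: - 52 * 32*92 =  - 153088 = - 2^9*13^1 *23^1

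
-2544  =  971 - 3515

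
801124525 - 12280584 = 788843941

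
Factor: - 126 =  - 2^1*3^2*7^1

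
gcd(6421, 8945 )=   1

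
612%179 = 75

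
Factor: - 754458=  - 2^1*3^1*125743^1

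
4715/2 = 4715/2 =2357.50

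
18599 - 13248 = 5351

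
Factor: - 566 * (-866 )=490156  =  2^2*283^1 * 433^1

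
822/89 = 822/89 = 9.24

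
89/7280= 89/7280 = 0.01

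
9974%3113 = 635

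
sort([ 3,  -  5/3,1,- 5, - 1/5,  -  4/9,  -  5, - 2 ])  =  [ - 5, - 5, - 2, - 5/3,  -  4/9, - 1/5, 1,3 ]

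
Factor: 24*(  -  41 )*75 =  - 73800= - 2^3 * 3^2*5^2 *41^1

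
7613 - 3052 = 4561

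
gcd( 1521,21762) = 117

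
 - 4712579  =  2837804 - 7550383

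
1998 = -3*( - 666 )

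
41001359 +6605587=47606946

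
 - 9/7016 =-1  +  7007/7016 = -0.00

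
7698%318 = 66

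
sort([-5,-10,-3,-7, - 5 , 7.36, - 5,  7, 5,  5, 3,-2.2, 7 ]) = [-10,-7 , - 5,- 5, - 5,-3,-2.2,  3,5, 5, 7, 7,7.36]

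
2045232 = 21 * 97392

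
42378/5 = 8475 + 3/5 = 8475.60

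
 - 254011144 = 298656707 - 552667851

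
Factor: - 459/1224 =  - 3/8 = - 2^(- 3)*3^1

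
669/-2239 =-1 + 1570/2239  =  - 0.30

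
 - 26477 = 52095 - 78572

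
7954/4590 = 3977/2295 = 1.73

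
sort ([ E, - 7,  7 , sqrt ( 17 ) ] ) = [ - 7,E, sqrt(17 ), 7 ]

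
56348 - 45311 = 11037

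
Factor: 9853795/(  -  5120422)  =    -  2^(-1)*5^1*7^1*17^1*16561^1*2560211^(  -  1 ) 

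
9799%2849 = 1252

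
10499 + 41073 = 51572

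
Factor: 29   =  29^1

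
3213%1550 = 113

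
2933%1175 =583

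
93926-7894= 86032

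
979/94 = 979/94 = 10.41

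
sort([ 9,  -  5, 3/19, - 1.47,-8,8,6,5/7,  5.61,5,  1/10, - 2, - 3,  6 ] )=[-8,-5, - 3 ,- 2,-1.47,1/10, 3/19, 5/7,5,5.61, 6,  6,8,9] 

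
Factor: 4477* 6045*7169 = 3^1 * 5^1 * 11^2*13^1*31^1*37^1*67^1 * 107^1 = 194017980585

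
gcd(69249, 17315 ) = 1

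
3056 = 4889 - 1833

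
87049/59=87049/59=1475.41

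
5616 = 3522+2094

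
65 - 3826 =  - 3761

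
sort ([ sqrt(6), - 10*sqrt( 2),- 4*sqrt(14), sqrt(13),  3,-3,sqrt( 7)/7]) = [-4*sqrt (14 ),-10 * sqrt(2 ), - 3, sqrt( 7) /7 , sqrt( 6),3, sqrt( 13) ] 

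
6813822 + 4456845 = 11270667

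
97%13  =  6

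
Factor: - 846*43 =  - 36378  =  - 2^1*3^2*43^1*47^1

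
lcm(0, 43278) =0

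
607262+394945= 1002207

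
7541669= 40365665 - 32823996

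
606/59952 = 101/9992 = 0.01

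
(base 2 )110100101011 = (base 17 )bb5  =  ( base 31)3FN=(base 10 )3371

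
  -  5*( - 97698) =488490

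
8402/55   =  152  +  42/55=152.76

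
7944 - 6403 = 1541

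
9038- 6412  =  2626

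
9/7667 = 9/7667 = 0.00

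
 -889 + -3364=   -  4253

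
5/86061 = 5/86061 = 0.00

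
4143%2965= 1178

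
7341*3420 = 25106220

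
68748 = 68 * 1011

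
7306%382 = 48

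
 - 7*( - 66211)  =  463477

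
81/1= 81  =  81.00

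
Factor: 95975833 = 47^1*2042039^1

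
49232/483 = 49232/483 = 101.93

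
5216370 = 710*7347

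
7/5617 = 7/5617 =0.00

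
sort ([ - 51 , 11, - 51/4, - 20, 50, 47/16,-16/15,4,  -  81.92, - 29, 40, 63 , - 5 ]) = [ - 81.92, - 51, - 29, - 20,-51/4,-5, - 16/15, 47/16, 4,11 , 40, 50, 63 ]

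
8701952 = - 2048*( - 4249 ) 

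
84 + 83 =167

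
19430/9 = 2158 + 8/9 = 2158.89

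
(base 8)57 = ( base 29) 1i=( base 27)1K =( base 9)52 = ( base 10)47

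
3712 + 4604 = 8316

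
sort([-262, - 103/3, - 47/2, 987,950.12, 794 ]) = [ - 262, - 103/3, - 47/2,  794,950.12,987] 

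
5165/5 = 1033  =  1033.00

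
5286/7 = 5286/7 = 755.14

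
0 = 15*0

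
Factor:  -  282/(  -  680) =2^(- 2)*3^1*5^ (- 1)*17^ (-1 )*47^1  =  141/340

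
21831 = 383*57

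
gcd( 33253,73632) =1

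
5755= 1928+3827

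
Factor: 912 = 2^4*3^1*19^1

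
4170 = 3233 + 937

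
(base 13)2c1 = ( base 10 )495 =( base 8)757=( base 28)hj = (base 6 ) 2143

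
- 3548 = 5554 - 9102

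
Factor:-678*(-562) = 2^2 * 3^1*113^1*281^1 = 381036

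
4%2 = 0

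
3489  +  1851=5340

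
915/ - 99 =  - 10 + 25/33 = - 9.24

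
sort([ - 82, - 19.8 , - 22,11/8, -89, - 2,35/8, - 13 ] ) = [ - 89  , - 82, - 22, - 19.8, - 13 ,- 2, 11/8,35/8 ]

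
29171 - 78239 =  - 49068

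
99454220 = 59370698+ 40083522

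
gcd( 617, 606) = 1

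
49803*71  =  3536013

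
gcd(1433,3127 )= 1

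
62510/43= 1453 + 31/43  =  1453.72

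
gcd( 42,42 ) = 42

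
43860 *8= 350880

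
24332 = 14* 1738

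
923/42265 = 923/42265= 0.02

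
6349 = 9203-2854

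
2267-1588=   679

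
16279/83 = 16279/83 = 196.13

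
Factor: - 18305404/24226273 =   -  2^2*13^3*19^( - 1)*2083^1 * 1275067^( - 1)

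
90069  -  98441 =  - 8372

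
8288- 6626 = 1662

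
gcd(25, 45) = 5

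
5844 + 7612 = 13456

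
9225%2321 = 2262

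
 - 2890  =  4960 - 7850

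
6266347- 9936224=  - 3669877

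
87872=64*1373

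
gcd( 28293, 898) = 1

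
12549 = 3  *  4183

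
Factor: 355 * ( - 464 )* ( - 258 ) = 42497760 = 2^5*3^1*5^1*29^1*43^1*71^1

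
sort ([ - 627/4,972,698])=[ - 627/4,698, 972 ] 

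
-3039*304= - 923856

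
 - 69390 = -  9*7710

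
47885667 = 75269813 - 27384146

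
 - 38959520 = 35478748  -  74438268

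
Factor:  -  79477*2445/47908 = -2^( - 2)*3^1 * 5^1*7^( - 1)*19^1 * 29^( - 1) * 47^1*59^(  -  1)*89^1*163^1 = -  194321265/47908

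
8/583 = 8/583 = 0.01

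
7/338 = 7/338 = 0.02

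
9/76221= 1/8469=0.00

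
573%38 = 3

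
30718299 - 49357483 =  - 18639184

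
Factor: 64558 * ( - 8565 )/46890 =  - 18431309/1563 = -3^( - 1)*13^2*191^1*521^ ( - 1)* 571^1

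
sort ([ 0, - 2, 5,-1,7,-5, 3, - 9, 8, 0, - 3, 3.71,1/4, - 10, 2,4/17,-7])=[ - 10, - 9, - 7, - 5 ,-3 , - 2,  -  1, 0, 0,  4/17,  1/4,  2, 3, 3.71, 5, 7,8 ]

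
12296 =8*1537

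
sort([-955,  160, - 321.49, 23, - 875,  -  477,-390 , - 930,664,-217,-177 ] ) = [-955, - 930,-875,-477,  -  390 , - 321.49,-217 , - 177,  23, 160, 664 ] 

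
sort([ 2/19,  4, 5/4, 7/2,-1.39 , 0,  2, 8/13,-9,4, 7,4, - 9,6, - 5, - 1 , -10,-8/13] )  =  [ - 10, - 9, - 9,-5, - 1.39 , - 1,-8/13, 0, 2/19, 8/13,5/4, 2,  7/2,4 , 4, 4, 6 , 7 ] 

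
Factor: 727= 727^1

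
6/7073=6/7073=0.00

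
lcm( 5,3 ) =15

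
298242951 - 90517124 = 207725827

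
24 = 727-703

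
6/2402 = 3/1201 = 0.00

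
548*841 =460868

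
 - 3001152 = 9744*( - 308 ) 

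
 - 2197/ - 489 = 2197/489 = 4.49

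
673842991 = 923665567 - 249822576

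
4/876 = 1/219 = 0.00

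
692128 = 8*86516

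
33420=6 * 5570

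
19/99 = 19/99 = 0.19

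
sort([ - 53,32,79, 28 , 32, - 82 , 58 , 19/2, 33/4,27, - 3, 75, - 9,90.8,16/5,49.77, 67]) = [ - 82, - 53, - 9,-3, 16/5,33/4,19/2, 27,28, 32,32, 49.77, 58,67,75,79,90.8 ]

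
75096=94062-18966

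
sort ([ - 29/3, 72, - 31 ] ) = [ - 31,-29/3,72 ] 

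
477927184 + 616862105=1094789289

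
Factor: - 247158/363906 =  - 199/293 = -199^1*293^( - 1)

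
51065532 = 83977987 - 32912455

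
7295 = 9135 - 1840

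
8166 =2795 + 5371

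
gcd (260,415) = 5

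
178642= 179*998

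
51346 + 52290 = 103636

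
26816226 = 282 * 95093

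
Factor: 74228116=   2^2*739^1*25111^1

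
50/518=25/259 = 0.10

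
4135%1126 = 757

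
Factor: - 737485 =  - 5^1*7^1*19^1*1109^1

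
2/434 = 1/217 = 0.00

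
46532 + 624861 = 671393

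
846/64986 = 141/10831 =0.01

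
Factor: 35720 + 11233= 46953= 3^3*37^1*47^1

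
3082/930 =1541/465=3.31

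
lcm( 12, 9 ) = 36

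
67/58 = 67/58= 1.16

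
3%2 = 1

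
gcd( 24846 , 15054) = 6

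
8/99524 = 2/24881  =  0.00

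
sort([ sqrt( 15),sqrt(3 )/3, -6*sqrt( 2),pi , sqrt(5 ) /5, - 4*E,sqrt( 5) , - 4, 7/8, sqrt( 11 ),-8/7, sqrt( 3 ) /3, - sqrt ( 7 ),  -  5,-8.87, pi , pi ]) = [ - 4*E, - 8.87, - 6*sqrt( 2),-5 , - 4, - sqrt( 7 ),-8/7,sqrt( 5)/5,sqrt( 3 )/3, sqrt( 3 )/3, 7/8, sqrt(5), pi , pi, pi,sqrt(11 ),sqrt(15 )] 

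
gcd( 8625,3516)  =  3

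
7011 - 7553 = -542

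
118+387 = 505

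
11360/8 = 1420=   1420.00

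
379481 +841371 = 1220852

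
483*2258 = 1090614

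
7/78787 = 7/78787 =0.00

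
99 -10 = 89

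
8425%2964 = 2497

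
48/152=6/19 =0.32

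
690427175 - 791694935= - 101267760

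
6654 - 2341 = 4313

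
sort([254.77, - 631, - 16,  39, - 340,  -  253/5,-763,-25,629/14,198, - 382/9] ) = [-763, - 631, - 340, - 253/5, - 382/9, - 25, - 16 , 39,629/14,  198, 254.77 ] 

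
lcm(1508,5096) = 147784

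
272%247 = 25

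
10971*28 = 307188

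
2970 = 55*54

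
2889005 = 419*6895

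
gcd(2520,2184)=168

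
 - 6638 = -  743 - 5895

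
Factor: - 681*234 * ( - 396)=63104184 = 2^3*3^5 * 11^1*13^1*227^1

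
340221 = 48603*7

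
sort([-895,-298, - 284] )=[ - 895,-298, - 284 ]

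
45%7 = 3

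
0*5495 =0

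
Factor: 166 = 2^1*83^1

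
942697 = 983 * 959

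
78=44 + 34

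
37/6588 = 37/6588=0.01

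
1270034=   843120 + 426914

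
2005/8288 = 2005/8288 = 0.24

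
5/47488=5/47488 = 0.00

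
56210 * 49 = 2754290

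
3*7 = 21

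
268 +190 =458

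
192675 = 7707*25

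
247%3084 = 247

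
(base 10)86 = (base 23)3h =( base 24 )3E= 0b1010110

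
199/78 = 199/78 = 2.55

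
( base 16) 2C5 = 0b1011000101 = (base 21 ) 1cg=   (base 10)709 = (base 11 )595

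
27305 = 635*43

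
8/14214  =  4/7107 = 0.00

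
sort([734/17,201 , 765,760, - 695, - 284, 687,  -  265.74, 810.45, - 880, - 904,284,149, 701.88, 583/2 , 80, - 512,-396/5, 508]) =[  -  904, - 880,  -  695,  -  512, - 284,-265.74,-396/5, 734/17, 80,  149, 201,  284, 583/2,508, 687, 701.88,760, 765, 810.45]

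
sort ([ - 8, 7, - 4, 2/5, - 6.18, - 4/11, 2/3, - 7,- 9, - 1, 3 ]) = [-9, - 8,  -  7,-6.18, - 4, - 1, - 4/11,2/5, 2/3,  3, 7] 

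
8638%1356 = 502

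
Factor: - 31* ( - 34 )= 2^1*17^1*31^1 = 1054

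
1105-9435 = -8330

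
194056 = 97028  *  2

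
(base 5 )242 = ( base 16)48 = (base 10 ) 72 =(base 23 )33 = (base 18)40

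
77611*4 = 310444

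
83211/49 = 83211/49 = 1698.18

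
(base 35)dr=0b111100010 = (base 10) 482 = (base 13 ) 2b1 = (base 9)585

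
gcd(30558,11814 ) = 66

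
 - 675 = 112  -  787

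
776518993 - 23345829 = 753173164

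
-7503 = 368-7871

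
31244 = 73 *428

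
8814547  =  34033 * 259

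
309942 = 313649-3707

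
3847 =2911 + 936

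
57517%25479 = 6559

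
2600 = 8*325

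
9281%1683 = 866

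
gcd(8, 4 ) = 4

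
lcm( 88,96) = 1056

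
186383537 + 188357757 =374741294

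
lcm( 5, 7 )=35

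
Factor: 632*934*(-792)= - 2^7*3^2*11^1*79^1*467^1 =- 467508096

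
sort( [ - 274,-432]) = [-432,-274] 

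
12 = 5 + 7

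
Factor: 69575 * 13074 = 2^1*3^1*5^2 * 11^2 * 23^1 * 2179^1 = 909623550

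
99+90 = 189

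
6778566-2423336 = 4355230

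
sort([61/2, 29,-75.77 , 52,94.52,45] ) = [  -  75.77, 29, 61/2,45, 52,94.52 ] 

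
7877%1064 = 429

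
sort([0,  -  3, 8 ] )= [ - 3,0 , 8 ] 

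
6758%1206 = 728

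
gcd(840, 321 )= 3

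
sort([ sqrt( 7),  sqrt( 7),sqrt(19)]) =[sqrt( 7), sqrt(7), sqrt (19) ]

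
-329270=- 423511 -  - 94241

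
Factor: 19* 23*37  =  19^1 * 23^1*37^1 = 16169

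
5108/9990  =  2554/4995  =  0.51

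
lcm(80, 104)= 1040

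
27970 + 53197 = 81167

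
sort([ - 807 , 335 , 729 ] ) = [  -  807  ,  335, 729] 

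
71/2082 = 71/2082 = 0.03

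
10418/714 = 14 + 211/357 = 14.59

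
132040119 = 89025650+43014469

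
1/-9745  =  -1/9745 = - 0.00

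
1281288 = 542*2364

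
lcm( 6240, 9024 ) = 586560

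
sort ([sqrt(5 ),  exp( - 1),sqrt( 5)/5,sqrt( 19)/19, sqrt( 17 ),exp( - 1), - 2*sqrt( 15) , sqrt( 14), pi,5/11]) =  [ - 2*sqrt( 15),  sqrt( 19)/19 , exp( -1 ), exp ( - 1), sqrt( 5)/5, 5/11, sqrt( 5) , pi,sqrt ( 14), sqrt (17) ] 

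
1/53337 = 1/53337 = 0.00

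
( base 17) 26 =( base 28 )1c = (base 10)40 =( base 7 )55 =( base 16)28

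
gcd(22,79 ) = 1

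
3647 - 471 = 3176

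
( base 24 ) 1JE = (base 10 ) 1046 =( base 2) 10000010110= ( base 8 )2026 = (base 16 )416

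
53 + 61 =114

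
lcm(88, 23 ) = 2024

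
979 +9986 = 10965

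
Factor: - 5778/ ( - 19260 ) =2^ ( - 1) * 3^1 * 5^( - 1 )  =  3/10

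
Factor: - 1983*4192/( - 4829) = 2^5*3^1*11^ ( - 1 )*131^1*439^ ( -1 )* 661^1 =8312736/4829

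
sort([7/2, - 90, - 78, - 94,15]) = [ -94, - 90,-78, 7/2,15 ]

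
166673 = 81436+85237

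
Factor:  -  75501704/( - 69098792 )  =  9437713/8637349 = 7^( - 1)*1233907^( - 1 ) * 9437713^1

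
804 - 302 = 502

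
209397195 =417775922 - 208378727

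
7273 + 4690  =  11963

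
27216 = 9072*3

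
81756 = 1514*54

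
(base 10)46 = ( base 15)31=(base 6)114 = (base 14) 34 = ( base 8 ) 56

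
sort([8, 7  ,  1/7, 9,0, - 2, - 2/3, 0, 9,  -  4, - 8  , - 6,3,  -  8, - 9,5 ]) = [ - 9, - 8, - 8,  -  6, - 4 , - 2, - 2/3, 0, 0,1/7,3, 5, 7,8, 9, 9]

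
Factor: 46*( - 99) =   -  4554  =  -2^1*3^2*11^1 * 23^1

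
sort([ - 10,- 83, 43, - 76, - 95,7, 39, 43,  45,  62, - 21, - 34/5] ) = [-95,-83, - 76, - 21, - 10,  -  34/5,7,39,43,43, 45, 62 ]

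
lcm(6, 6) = 6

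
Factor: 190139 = 107^1 * 1777^1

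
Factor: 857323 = 701^1*1223^1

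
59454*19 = 1129626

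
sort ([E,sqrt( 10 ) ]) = [E , sqrt(10 )]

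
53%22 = 9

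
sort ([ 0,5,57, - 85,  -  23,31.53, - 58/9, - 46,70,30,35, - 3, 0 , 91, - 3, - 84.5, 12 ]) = [ - 85, - 84.5, - 46, - 23, - 58/9  , - 3, - 3,0,0,5,12,30,31.53,35,57,70,91] 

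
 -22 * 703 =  - 15466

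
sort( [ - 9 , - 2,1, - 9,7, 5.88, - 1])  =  [  -  9, - 9, - 2, - 1,1,5.88, 7 ] 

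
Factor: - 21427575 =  - 3^1*5^2*13^1*21977^1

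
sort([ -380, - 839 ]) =[  -  839, - 380]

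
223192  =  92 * 2426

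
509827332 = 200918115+308909217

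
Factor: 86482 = 2^1*11^1*3931^1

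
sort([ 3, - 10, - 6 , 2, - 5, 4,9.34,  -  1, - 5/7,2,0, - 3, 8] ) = [-10, - 6, - 5, - 3 , - 1,-5/7,0,2, 2, 3,4,8,9.34]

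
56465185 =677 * 83405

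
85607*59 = 5050813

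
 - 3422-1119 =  - 4541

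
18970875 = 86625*219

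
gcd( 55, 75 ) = 5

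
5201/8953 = 743/1279 = 0.58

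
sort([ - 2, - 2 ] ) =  [ - 2, - 2] 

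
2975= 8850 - 5875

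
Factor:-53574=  - 2^1*3^1*8929^1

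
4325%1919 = 487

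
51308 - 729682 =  - 678374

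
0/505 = 0 = 0.00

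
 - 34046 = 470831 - 504877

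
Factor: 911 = 911^1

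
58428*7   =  408996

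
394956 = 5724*69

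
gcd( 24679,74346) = 1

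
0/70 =0   =  0.00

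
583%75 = 58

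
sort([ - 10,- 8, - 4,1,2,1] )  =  [  -  10, - 8, - 4,1, 1, 2]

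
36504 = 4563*8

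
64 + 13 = 77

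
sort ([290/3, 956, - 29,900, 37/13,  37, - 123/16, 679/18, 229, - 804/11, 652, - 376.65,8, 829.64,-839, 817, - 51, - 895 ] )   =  [ - 895, - 839, - 376.65, - 804/11 ,  -  51, - 29  , - 123/16,37/13, 8,  37,679/18, 290/3,229, 652,817,  829.64, 900,956]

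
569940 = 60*9499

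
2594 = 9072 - 6478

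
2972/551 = 5 + 217/551= 5.39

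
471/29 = 16 + 7/29= 16.24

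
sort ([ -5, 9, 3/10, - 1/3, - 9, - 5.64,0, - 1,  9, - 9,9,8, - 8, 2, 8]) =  [-9, - 9, - 8,  -  5.64, - 5,-1, - 1/3, 0, 3/10,2,8,8, 9 , 9, 9 ]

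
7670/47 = 163+ 9/47= 163.19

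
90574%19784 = 11438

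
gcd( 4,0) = 4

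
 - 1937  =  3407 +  - 5344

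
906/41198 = 453/20599 = 0.02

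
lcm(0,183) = 0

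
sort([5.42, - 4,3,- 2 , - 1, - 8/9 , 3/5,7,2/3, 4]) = [ - 4, - 2, - 1,  -  8/9, 3/5,  2/3,3,  4,  5.42,7]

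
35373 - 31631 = 3742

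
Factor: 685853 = 7^2*13997^1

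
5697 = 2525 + 3172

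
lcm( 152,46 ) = 3496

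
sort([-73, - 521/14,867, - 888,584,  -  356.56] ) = [-888, - 356.56, - 73, - 521/14, 584, 867] 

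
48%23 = 2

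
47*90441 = 4250727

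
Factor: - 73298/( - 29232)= 36649/14616 = 2^(- 3)*3^( -2 ) *7^( - 1)*29^(- 1 )* 67^1*  547^1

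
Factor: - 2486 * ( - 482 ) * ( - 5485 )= - 2^2*5^1*11^1 * 113^1*241^1*1097^1=- 6572412220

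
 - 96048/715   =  - 96048/715 = - 134.33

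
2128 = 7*304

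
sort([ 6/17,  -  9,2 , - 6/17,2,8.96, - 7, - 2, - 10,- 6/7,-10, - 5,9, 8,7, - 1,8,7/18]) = [ - 10, - 10, - 9, - 7,-5, - 2, - 1, - 6/7, - 6/17 , 6/17, 7/18, 2,2,  7,8,8,8.96,9]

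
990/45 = 22 = 22.00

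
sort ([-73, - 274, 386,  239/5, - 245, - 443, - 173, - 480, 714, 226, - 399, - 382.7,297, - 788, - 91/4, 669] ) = [ - 788, - 480, - 443, - 399, - 382.7, - 274, - 245 ,-173,-73, -91/4,  239/5, 226, 297,386,669, 714]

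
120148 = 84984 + 35164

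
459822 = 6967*66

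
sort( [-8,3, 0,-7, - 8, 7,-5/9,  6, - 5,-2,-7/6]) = [ - 8, - 8,-7, - 5,  -  2,-7/6, - 5/9, 0 , 3,6, 7]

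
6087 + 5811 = 11898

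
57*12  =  684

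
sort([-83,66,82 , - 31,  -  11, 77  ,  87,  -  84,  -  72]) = [ - 84, - 83, - 72, - 31, - 11, 66, 77 , 82,  87]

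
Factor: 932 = 2^2 * 233^1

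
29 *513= 14877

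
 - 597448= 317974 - 915422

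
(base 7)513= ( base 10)255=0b11111111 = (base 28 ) 93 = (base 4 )3333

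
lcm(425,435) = 36975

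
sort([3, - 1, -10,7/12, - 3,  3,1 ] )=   [ - 10, - 3,-1 , 7/12, 1,  3,3 ]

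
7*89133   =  623931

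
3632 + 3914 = 7546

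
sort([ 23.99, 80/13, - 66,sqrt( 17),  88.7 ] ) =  [ - 66, sqrt( 17 ), 80/13,23.99, 88.7]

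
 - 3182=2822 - 6004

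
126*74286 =9360036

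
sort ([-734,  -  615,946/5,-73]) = [ - 734,-615, - 73,946/5 ]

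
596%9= 2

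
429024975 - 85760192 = 343264783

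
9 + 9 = 18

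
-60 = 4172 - 4232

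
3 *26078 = 78234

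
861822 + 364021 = 1225843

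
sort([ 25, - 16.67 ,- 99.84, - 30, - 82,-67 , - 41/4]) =[ - 99.84, - 82, - 67 , - 30,-16.67,-41/4, 25]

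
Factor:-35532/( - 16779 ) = 2^2*3^2*17^( - 1 ) =36/17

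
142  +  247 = 389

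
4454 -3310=1144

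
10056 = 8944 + 1112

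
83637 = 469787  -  386150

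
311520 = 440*708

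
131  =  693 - 562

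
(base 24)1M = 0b101110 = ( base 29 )1h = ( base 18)2A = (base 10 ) 46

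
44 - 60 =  - 16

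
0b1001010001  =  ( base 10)593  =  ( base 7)1505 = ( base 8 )1121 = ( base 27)LQ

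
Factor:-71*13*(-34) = 2^1*13^1*17^1 * 71^1 = 31382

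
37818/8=18909/4= 4727.25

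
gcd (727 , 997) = 1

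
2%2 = 0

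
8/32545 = 8/32545 = 0.00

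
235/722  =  235/722 = 0.33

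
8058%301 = 232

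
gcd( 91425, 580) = 5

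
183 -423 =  - 240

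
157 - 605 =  - 448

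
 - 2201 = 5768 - 7969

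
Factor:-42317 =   -  11^1*3847^1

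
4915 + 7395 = 12310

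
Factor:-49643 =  -11^1*4513^1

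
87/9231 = 29/3077 = 0.01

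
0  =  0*5550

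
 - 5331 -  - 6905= 1574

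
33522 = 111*302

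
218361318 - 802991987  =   - 584630669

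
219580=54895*4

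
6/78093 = 2/26031= 0.00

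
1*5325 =5325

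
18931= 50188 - 31257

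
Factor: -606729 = - 3^1 * 202243^1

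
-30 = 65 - 95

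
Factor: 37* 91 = 7^1*13^1*37^1 = 3367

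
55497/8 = 55497/8  =  6937.12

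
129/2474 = 129/2474 = 0.05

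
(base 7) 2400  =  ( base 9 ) 1180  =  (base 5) 12012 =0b1101110010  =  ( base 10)882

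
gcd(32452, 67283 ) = 61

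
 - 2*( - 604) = 1208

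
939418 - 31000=908418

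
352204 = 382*922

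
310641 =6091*51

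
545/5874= 545/5874 = 0.09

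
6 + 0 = 6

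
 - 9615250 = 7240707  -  16855957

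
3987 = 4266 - 279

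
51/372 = 17/124 = 0.14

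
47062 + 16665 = 63727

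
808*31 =25048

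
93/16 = 5 +13/16 = 5.81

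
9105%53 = 42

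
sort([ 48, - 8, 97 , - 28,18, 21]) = [-28, - 8  ,  18,21,48, 97]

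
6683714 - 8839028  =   - 2155314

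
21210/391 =54+ 96/391 = 54.25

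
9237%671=514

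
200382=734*273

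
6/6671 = 6/6671  =  0.00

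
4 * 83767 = 335068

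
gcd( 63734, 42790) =22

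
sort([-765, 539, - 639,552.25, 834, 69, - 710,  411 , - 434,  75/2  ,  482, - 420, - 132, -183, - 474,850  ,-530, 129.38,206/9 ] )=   [-765, - 710, - 639, - 530,-474, - 434,-420,-183, - 132,206/9, 75/2,69, 129.38,  411, 482 , 539,552.25,  834, 850 ]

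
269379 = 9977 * 27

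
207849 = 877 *237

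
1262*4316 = 5446792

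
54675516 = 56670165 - 1994649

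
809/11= 73+ 6/11 = 73.55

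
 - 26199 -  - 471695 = 445496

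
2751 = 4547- 1796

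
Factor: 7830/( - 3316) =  - 2^( - 1 )*3^3*5^1*29^1*829^( -1) = - 3915/1658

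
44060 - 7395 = 36665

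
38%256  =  38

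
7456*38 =283328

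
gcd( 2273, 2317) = 1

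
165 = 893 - 728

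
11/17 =11/17= 0.65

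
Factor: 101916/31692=3^1 * 139^( - 1) *149^1 = 447/139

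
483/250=483/250=1.93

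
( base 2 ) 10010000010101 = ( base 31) 9IU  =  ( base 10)9237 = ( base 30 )a7r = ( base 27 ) CI3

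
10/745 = 2/149=0.01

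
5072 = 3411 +1661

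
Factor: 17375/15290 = 2^ ( - 1 )*5^2 *11^ ( - 1) = 25/22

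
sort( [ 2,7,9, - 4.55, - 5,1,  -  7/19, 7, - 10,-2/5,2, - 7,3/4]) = [ - 10, - 7,  -  5,  -  4.55,-2/5, - 7/19,3/4,1,2,2,7,7 , 9]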